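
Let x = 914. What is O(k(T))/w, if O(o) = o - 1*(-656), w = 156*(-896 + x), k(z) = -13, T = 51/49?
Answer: 643/2808 ≈ 0.22899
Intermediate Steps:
T = 51/49 (T = 51*(1/49) = 51/49 ≈ 1.0408)
w = 2808 (w = 156*(-896 + 914) = 156*18 = 2808)
O(o) = 656 + o (O(o) = o + 656 = 656 + o)
O(k(T))/w = (656 - 13)/2808 = 643*(1/2808) = 643/2808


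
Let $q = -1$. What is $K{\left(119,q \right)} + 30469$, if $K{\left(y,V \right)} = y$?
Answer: $30588$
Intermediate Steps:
$K{\left(119,q \right)} + 30469 = 119 + 30469 = 30588$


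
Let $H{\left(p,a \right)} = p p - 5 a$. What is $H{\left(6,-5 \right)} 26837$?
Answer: $1637057$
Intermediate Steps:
$H{\left(p,a \right)} = p^{2} - 5 a$
$H{\left(6,-5 \right)} 26837 = \left(6^{2} - -25\right) 26837 = \left(36 + 25\right) 26837 = 61 \cdot 26837 = 1637057$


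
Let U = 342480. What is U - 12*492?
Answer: 336576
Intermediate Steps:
U - 12*492 = 342480 - 12*492 = 342480 - 5904 = 336576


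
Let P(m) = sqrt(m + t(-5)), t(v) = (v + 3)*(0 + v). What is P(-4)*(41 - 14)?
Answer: 27*sqrt(6) ≈ 66.136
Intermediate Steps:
t(v) = v*(3 + v) (t(v) = (3 + v)*v = v*(3 + v))
P(m) = sqrt(10 + m) (P(m) = sqrt(m - 5*(3 - 5)) = sqrt(m - 5*(-2)) = sqrt(m + 10) = sqrt(10 + m))
P(-4)*(41 - 14) = sqrt(10 - 4)*(41 - 14) = sqrt(6)*27 = 27*sqrt(6)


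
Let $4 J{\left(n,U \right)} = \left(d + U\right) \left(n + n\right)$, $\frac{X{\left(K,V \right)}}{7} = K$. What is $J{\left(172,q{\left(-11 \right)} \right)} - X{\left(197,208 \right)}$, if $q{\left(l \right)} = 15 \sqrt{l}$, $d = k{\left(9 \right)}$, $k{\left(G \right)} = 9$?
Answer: $-605 + 1290 i \sqrt{11} \approx -605.0 + 4278.4 i$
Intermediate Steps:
$d = 9$
$X{\left(K,V \right)} = 7 K$
$J{\left(n,U \right)} = \frac{n \left(9 + U\right)}{2}$ ($J{\left(n,U \right)} = \frac{\left(9 + U\right) \left(n + n\right)}{4} = \frac{\left(9 + U\right) 2 n}{4} = \frac{2 n \left(9 + U\right)}{4} = \frac{n \left(9 + U\right)}{2}$)
$J{\left(172,q{\left(-11 \right)} \right)} - X{\left(197,208 \right)} = \frac{1}{2} \cdot 172 \left(9 + 15 \sqrt{-11}\right) - 7 \cdot 197 = \frac{1}{2} \cdot 172 \left(9 + 15 i \sqrt{11}\right) - 1379 = \left(774 + 1290 i \sqrt{11}\right) - 1379 = -605 + 1290 i \sqrt{11}$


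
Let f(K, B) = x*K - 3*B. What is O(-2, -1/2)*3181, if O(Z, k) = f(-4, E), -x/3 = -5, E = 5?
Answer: -238575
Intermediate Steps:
x = 15 (x = -3*(-5) = 15)
f(K, B) = -3*B + 15*K (f(K, B) = 15*K - 3*B = -3*B + 15*K)
O(Z, k) = -75 (O(Z, k) = -3*5 + 15*(-4) = -15 - 60 = -75)
O(-2, -1/2)*3181 = -75*3181 = -238575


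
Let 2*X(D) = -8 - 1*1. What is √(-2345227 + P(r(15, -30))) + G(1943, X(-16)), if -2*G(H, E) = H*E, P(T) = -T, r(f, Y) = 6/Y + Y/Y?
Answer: 17487/4 + I*√58630695/5 ≈ 4371.8 + 1531.4*I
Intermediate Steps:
X(D) = -9/2 (X(D) = (-8 - 1*1)/2 = (-8 - 1)/2 = (½)*(-9) = -9/2)
r(f, Y) = 1 + 6/Y (r(f, Y) = 6/Y + 1 = 1 + 6/Y)
G(H, E) = -E*H/2 (G(H, E) = -H*E/2 = -E*H/2)
√(-2345227 + P(r(15, -30))) + G(1943, X(-16)) = √(-2345227 - (6 - 30)/(-30)) - ½*(-9/2)*1943 = √(-2345227 - (-1)*(-24)/30) + 17487/4 = √(-2345227 - 1*⅘) + 17487/4 = √(-2345227 - ⅘) + 17487/4 = √(-11726139/5) + 17487/4 = I*√58630695/5 + 17487/4 = 17487/4 + I*√58630695/5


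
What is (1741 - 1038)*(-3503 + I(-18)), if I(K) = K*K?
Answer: -2234837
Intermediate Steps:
I(K) = K²
(1741 - 1038)*(-3503 + I(-18)) = (1741 - 1038)*(-3503 + (-18)²) = 703*(-3503 + 324) = 703*(-3179) = -2234837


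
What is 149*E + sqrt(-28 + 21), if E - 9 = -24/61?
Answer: 78225/61 + I*sqrt(7) ≈ 1282.4 + 2.6458*I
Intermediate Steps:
E = 525/61 (E = 9 - 24/61 = 525/61 ≈ 8.6066)
149*E + sqrt(-28 + 21) = 149*(525/61) + sqrt(-28 + 21) = 78225/61 + sqrt(-7) = 78225/61 + I*sqrt(7)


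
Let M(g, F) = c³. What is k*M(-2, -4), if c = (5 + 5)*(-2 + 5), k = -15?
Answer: -405000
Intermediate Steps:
c = 30 (c = 10*3 = 30)
M(g, F) = 27000 (M(g, F) = 30³ = 27000)
k*M(-2, -4) = -15*27000 = -405000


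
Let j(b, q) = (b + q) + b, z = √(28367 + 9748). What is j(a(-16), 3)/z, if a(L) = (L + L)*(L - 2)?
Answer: √35 ≈ 5.9161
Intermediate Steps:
z = 33*√35 (z = √38115 = 33*√35 ≈ 195.23)
a(L) = 2*L*(-2 + L) (a(L) = (2*L)*(-2 + L) = 2*L*(-2 + L))
j(b, q) = q + 2*b
j(a(-16), 3)/z = (3 + 2*(2*(-16)*(-2 - 16)))/((33*√35)) = (3 + 2*(2*(-16)*(-18)))*(√35/1155) = (3 + 2*576)*(√35/1155) = (3 + 1152)*(√35/1155) = 1155*(√35/1155) = √35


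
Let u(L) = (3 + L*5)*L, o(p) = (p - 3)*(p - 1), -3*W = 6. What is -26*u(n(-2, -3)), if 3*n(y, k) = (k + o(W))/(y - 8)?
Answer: 52/5 ≈ 10.400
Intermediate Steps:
W = -2 (W = -⅓*6 = -2)
o(p) = (-1 + p)*(-3 + p) (o(p) = (-3 + p)*(-1 + p) = (-1 + p)*(-3 + p))
n(y, k) = (15 + k)/(3*(-8 + y)) (n(y, k) = ((k + (3 + (-2)² - 4*(-2)))/(y - 8))/3 = ((k + (3 + 4 + 8))/(-8 + y))/3 = ((k + 15)/(-8 + y))/3 = ((15 + k)/(-8 + y))/3 = (15 + k)/(3*(-8 + y)))
u(L) = L*(3 + 5*L) (u(L) = (3 + 5*L)*L = L*(3 + 5*L))
-26*u(n(-2, -3)) = -26*(15 - 3)/(3*(-8 - 2))*(3 + 5*((15 - 3)/(3*(-8 - 2)))) = -26*(⅓)*12/(-10)*(3 + 5*((⅓)*12/(-10))) = -26*(⅓)*(-⅒)*12*(3 + 5*((⅓)*(-⅒)*12)) = -(-52)*(3 + 5*(-⅖))/5 = -(-52)*(3 - 2)/5 = -(-52)/5 = -26*(-⅖) = 52/5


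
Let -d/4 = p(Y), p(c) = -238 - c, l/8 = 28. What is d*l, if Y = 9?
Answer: 221312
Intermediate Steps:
l = 224 (l = 8*28 = 224)
d = 988 (d = -4*(-238 - 1*9) = -4*(-238 - 9) = -4*(-247) = 988)
d*l = 988*224 = 221312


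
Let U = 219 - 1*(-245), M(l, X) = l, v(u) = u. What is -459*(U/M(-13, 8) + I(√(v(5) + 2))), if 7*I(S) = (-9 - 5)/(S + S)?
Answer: 212976/13 + 459*√7/7 ≈ 16556.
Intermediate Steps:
U = 464 (U = 219 + 245 = 464)
I(S) = -1/S (I(S) = ((-9 - 5)/(S + S))/7 = (-14*1/(2*S))/7 = (-7/S)/7 = -1/S)
-459*(U/M(-13, 8) + I(√(v(5) + 2))) = -459*(464/(-13) - 1/(√(5 + 2))) = -459*(464*(-1/13) - 1/(√7)) = -459*(-464/13 - √7/7) = 212976/13 + 459*√7/7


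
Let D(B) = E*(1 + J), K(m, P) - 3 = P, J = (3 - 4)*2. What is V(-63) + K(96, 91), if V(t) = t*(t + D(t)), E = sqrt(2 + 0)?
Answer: 4063 + 63*sqrt(2) ≈ 4152.1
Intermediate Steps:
J = -2 (J = -1*2 = -2)
K(m, P) = 3 + P
E = sqrt(2) ≈ 1.4142
D(B) = -sqrt(2) (D(B) = sqrt(2)*(1 - 2) = sqrt(2)*(-1) = -sqrt(2))
V(t) = t*(t - sqrt(2))
V(-63) + K(96, 91) = -63*(-63 - sqrt(2)) + (3 + 91) = (3969 + 63*sqrt(2)) + 94 = 4063 + 63*sqrt(2)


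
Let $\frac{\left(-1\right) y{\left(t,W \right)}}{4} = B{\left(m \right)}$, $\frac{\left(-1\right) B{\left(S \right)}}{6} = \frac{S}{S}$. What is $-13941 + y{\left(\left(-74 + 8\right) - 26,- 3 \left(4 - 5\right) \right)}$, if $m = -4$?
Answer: $-13917$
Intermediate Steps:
$B{\left(S \right)} = -6$ ($B{\left(S \right)} = - 6 \frac{S}{S} = \left(-6\right) 1 = -6$)
$y{\left(t,W \right)} = 24$ ($y{\left(t,W \right)} = \left(-4\right) \left(-6\right) = 24$)
$-13941 + y{\left(\left(-74 + 8\right) - 26,- 3 \left(4 - 5\right) \right)} = -13941 + 24 = -13917$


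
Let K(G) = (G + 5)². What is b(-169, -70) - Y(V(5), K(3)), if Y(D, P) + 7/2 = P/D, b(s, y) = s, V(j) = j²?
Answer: -8403/50 ≈ -168.06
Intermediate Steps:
K(G) = (5 + G)²
Y(D, P) = -7/2 + P/D
b(-169, -70) - Y(V(5), K(3)) = -169 - (-7/2 + (5 + 3)²/(5²)) = -169 - (-7/2 + 8²/25) = -169 - (-7/2 + 64*(1/25)) = -169 - (-7/2 + 64/25) = -169 - 1*(-47/50) = -169 + 47/50 = -8403/50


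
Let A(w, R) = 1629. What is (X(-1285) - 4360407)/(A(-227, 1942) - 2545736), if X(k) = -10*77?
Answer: 4361177/2544107 ≈ 1.7142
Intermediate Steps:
X(k) = -770
(X(-1285) - 4360407)/(A(-227, 1942) - 2545736) = (-770 - 4360407)/(1629 - 2545736) = -4361177/(-2544107) = -4361177*(-1/2544107) = 4361177/2544107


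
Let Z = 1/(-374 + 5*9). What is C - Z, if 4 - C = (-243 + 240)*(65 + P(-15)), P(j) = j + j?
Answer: 35862/329 ≈ 109.00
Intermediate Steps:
P(j) = 2*j
Z = -1/329 (Z = 1/(-374 + 45) = 1/(-329) = -1/329 ≈ -0.0030395)
C = 109 (C = 4 - (-243 + 240)*(65 + 2*(-15)) = 4 - (-3)*(65 - 30) = 4 - (-3)*35 = 4 - 1*(-105) = 4 + 105 = 109)
C - Z = 109 - 1*(-1/329) = 109 + 1/329 = 35862/329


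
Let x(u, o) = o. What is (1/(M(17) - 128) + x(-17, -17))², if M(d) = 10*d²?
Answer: 2204584209/7628644 ≈ 288.99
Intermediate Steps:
(1/(M(17) - 128) + x(-17, -17))² = (1/(10*17² - 128) - 17)² = (1/(10*289 - 128) - 17)² = (1/(2890 - 128) - 17)² = (1/2762 - 17)² = (-46953/2762)² = 2204584209/7628644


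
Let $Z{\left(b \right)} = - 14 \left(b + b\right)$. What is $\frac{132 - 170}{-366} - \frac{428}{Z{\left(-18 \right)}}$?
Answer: $- \frac{5729}{7686} \approx -0.74538$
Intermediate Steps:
$Z{\left(b \right)} = - 28 b$ ($Z{\left(b \right)} = - 14 \cdot 2 b = - 28 b$)
$\frac{132 - 170}{-366} - \frac{428}{Z{\left(-18 \right)}} = \frac{132 - 170}{-366} - \frac{428}{\left(-28\right) \left(-18\right)} = \left(-38\right) \left(- \frac{1}{366}\right) - \frac{428}{504} = \frac{19}{183} - \frac{107}{126} = - \frac{5729}{7686}$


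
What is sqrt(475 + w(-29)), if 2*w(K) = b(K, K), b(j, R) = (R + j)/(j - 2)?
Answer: sqrt(457374)/31 ≈ 21.816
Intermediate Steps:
b(j, R) = (R + j)/(-2 + j)
w(K) = K/(-2 + K) (w(K) = ((K + K)/(-2 + K))/2 = ((2*K)/(-2 + K))/2 = (2*K/(-2 + K))/2 = K/(-2 + K))
sqrt(475 + w(-29)) = sqrt(475 - 29/(-2 - 29)) = sqrt(475 - 29/(-31)) = sqrt(475 - 29*(-1/31)) = sqrt(475 + 29/31) = sqrt(14754/31) = sqrt(457374)/31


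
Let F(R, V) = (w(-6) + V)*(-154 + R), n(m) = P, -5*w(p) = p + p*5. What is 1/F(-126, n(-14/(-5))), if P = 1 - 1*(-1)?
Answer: -1/2576 ≈ -0.00038820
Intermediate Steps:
P = 2 (P = 1 + 1 = 2)
w(p) = -6*p/5 (w(p) = -(p + p*5)/5 = -(p + 5*p)/5 = -6*p/5)
n(m) = 2
F(R, V) = (-154 + R)*(36/5 + V) (F(R, V) = (-6/5*(-6) + V)*(-154 + R) = (36/5 + V)*(-154 + R) = (-154 + R)*(36/5 + V))
1/F(-126, n(-14/(-5))) = 1/(-5544/5 - 154*2 + (36/5)*(-126) - 126*2) = 1/(-5544/5 - 308 - 4536/5 - 252) = 1/(-2576) = -1/2576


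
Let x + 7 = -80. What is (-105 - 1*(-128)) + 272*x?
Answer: -23641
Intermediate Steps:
x = -87 (x = -7 - 80 = -87)
(-105 - 1*(-128)) + 272*x = (-105 - 1*(-128)) + 272*(-87) = (-105 + 128) - 23664 = 23 - 23664 = -23641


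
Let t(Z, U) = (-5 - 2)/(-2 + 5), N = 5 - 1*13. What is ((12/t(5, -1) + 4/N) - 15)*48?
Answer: -6936/7 ≈ -990.86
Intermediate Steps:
N = -8 (N = 5 - 13 = -8)
t(Z, U) = -7/3
((12/t(5, -1) + 4/N) - 15)*48 = ((12/(-7/3) + 4/(-8)) - 15)*48 = ((12*(-3/7) + 4*(-1/8)) - 15)*48 = ((-36/7 - 1/2) - 15)*48 = (-79/14 - 15)*48 = -289/14*48 = -6936/7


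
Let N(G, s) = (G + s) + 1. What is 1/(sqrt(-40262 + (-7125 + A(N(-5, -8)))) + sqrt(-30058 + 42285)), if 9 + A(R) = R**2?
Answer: 1/(sqrt(12227) + 2*I*sqrt(11813)) ≈ 0.0018591 - 0.0036547*I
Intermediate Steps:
N(G, s) = 1 + G + s
A(R) = -9 + R**2
1/(sqrt(-40262 + (-7125 + A(N(-5, -8)))) + sqrt(-30058 + 42285)) = 1/(sqrt(-40262 + (-7125 + (-9 + (1 - 5 - 8)**2))) + sqrt(-30058 + 42285)) = 1/(sqrt(-40262 + (-7125 + (-9 + (-12)**2))) + sqrt(12227)) = 1/(sqrt(-40262 + (-7125 + (-9 + 144))) + sqrt(12227)) = 1/(sqrt(-40262 + (-7125 + 135)) + sqrt(12227)) = 1/(sqrt(-40262 - 6990) + sqrt(12227)) = 1/(sqrt(-47252) + sqrt(12227)) = 1/(2*I*sqrt(11813) + sqrt(12227)) = 1/(sqrt(12227) + 2*I*sqrt(11813))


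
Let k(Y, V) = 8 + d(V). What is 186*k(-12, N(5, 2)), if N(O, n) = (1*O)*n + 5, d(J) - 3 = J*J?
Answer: 43896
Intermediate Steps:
d(J) = 3 + J**2 (d(J) = 3 + J*J = 3 + J**2)
N(O, n) = 5 + O*n (N(O, n) = O*n + 5 = 5 + O*n)
k(Y, V) = 11 + V**2 (k(Y, V) = 8 + (3 + V**2) = 11 + V**2)
186*k(-12, N(5, 2)) = 186*(11 + (5 + 5*2)**2) = 186*(11 + (5 + 10)**2) = 186*(11 + 15**2) = 186*(11 + 225) = 186*236 = 43896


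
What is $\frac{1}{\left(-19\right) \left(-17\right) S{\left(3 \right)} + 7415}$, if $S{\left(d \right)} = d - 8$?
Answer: $\frac{1}{5800} \approx 0.00017241$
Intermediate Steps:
$S{\left(d \right)} = -8 + d$ ($S{\left(d \right)} = d - 8 = -8 + d$)
$\frac{1}{\left(-19\right) \left(-17\right) S{\left(3 \right)} + 7415} = \frac{1}{\left(-19\right) \left(-17\right) \left(-8 + 3\right) + 7415} = \frac{1}{323 \left(-5\right) + 7415} = \frac{1}{-1615 + 7415} = \frac{1}{5800}$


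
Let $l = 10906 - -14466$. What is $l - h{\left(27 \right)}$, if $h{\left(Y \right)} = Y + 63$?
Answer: $25282$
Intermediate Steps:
$l = 25372$ ($l = 10906 + 14466 = 25372$)
$h{\left(Y \right)} = 63 + Y$
$l - h{\left(27 \right)} = 25372 - \left(63 + 27\right) = 25372 - 90 = 25282$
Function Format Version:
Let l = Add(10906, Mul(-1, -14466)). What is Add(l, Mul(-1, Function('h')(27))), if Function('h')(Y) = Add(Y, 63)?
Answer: 25282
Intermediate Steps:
l = 25372 (l = Add(10906, 14466) = 25372)
Function('h')(Y) = Add(63, Y)
Add(l, Mul(-1, Function('h')(27))) = Add(25372, Mul(-1, Add(63, 27))) = Add(25372, Mul(-1, 90)) = Add(25372, -90) = 25282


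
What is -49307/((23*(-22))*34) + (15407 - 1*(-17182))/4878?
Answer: 44510039/4662284 ≈ 9.5468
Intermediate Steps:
-49307/((23*(-22))*34) + (15407 - 1*(-17182))/4878 = -49307/((-506*34)) + (15407 + 17182)*(1/4878) = -49307/(-17204) + 32589*(1/4878) = -49307*(-1/17204) + 3621/542 = 49307/17204 + 3621/542 = 44510039/4662284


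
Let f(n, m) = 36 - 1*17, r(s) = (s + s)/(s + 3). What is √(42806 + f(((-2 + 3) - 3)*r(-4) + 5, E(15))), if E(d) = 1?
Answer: 5*√1713 ≈ 206.94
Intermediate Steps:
r(s) = 2*s/(3 + s) (r(s) = (2*s)/(3 + s) = 2*s/(3 + s))
f(n, m) = 19 (f(n, m) = 36 - 17 = 19)
√(42806 + f(((-2 + 3) - 3)*r(-4) + 5, E(15))) = √(42806 + 19) = √42825 = 5*√1713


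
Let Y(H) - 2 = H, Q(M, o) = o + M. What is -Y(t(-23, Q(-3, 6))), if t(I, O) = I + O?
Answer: 18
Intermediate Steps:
Q(M, o) = M + o
Y(H) = 2 + H
-Y(t(-23, Q(-3, 6))) = -(2 + (-23 + (-3 + 6))) = -(2 + (-23 + 3)) = -(2 - 20) = -1*(-18) = 18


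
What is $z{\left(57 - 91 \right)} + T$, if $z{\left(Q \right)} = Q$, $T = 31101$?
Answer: $31067$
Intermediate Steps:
$z{\left(57 - 91 \right)} + T = \left(57 - 91\right) + 31101 = -34 + 31101 = 31067$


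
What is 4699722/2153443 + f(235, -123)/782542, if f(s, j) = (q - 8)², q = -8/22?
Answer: 4198335273526/1923625572121 ≈ 2.1825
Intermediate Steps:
q = -4/11 (q = -8*1/22 = -4/11 ≈ -0.36364)
f(s, j) = 8464/121 (f(s, j) = (-4/11 - 8)² = (-92/11)² = 8464/121)
4699722/2153443 + f(235, -123)/782542 = 4699722/2153443 + (8464/121)/782542 = 4699722*(1/2153443) + (8464/121)*(1/782542) = 88674/40631 + 4232/47343791 = 4198335273526/1923625572121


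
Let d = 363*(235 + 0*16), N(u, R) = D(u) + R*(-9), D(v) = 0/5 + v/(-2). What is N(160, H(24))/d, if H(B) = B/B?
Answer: -89/85305 ≈ -0.0010433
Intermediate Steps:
D(v) = -v/2 (D(v) = 0*(⅕) + v*(-½) = 0 - v/2 = -v/2)
H(B) = 1
N(u, R) = -9*R - u/2 (N(u, R) = -u/2 + R*(-9) = -u/2 - 9*R = -9*R - u/2)
d = 85305 (d = 363*(235 + 0) = 363*235 = 85305)
N(160, H(24))/d = (-9*1 - ½*160)/85305 = (-9 - 80)*(1/85305) = -89*1/85305 = -89/85305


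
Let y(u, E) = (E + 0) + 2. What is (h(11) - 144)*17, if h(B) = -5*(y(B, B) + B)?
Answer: -4488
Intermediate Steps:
y(u, E) = 2 + E (y(u, E) = E + 2 = 2 + E)
h(B) = -10 - 10*B (h(B) = -5*((2 + B) + B) = -5*(2 + 2*B) = -10 - 10*B)
(h(11) - 144)*17 = ((-10 - 10*11) - 144)*17 = ((-10 - 110) - 144)*17 = (-120 - 144)*17 = -264*17 = -4488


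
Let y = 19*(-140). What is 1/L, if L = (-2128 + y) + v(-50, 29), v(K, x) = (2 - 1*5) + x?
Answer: -1/4762 ≈ -0.00021000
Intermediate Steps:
y = -2660
v(K, x) = -3 + x (v(K, x) = (2 - 5) + x = -3 + x)
L = -4762 (L = (-2128 - 2660) + (-3 + 29) = -4788 + 26 = -4762)
1/L = 1/(-4762) = -1/4762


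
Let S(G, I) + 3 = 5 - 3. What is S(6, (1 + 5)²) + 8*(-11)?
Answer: -89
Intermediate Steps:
S(G, I) = -1 (S(G, I) = -3 + (5 - 3) = -3 + 2 = -1)
S(6, (1 + 5)²) + 8*(-11) = -1 + 8*(-11) = -1 - 88 = -89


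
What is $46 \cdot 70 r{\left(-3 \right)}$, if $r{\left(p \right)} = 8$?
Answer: $25760$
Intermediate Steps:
$46 \cdot 70 r{\left(-3 \right)} = 46 \cdot 70 \cdot 8 = 3220 \cdot 8 = 25760$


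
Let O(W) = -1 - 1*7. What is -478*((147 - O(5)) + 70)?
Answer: -107550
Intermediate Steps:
O(W) = -8 (O(W) = -1 - 7 = -8)
-478*((147 - O(5)) + 70) = -478*((147 - 1*(-8)) + 70) = -478*((147 + 8) + 70) = -478*(155 + 70) = -478*225 = -107550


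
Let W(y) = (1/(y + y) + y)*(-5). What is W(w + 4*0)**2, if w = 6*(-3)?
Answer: 10530025/1296 ≈ 8125.0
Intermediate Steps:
w = -18
W(y) = -5*y - 5/(2*y) (W(y) = (1/(2*y) + y)*(-5) = (y + 1/(2*y))*(-5) = -5*y - 5/(2*y))
W(w + 4*0)**2 = (-5*(-18 + 4*0) - 5/(2*(-18 + 4*0)))**2 = (-5*(-18 + 0) - 5/(2*(-18 + 0)))**2 = (-5*(-18) - 5/2/(-18))**2 = (90 - 5/2*(-1/18))**2 = (90 + 5/36)**2 = (3245/36)**2 = 10530025/1296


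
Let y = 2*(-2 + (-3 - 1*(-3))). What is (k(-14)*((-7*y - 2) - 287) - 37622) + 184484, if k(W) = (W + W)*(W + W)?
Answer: -57762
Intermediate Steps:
y = -4 (y = 2*(-2 + (-3 + 3)) = 2*(-2 + 0) = 2*(-2) = -4)
k(W) = 4*W**2 (k(W) = (2*W)*(2*W) = 4*W**2)
(k(-14)*((-7*y - 2) - 287) - 37622) + 184484 = ((4*(-14)**2)*((-7*(-4) - 2) - 287) - 37622) + 184484 = ((4*196)*((28 - 2) - 287) - 37622) + 184484 = (784*(26 - 287) - 37622) + 184484 = (784*(-261) - 37622) + 184484 = (-204624 - 37622) + 184484 = -242246 + 184484 = -57762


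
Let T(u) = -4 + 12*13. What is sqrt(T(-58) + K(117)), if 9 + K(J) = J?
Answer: 2*sqrt(65) ≈ 16.125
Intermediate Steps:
T(u) = 152 (T(u) = -4 + 156 = 152)
K(J) = -9 + J
sqrt(T(-58) + K(117)) = sqrt(152 + (-9 + 117)) = sqrt(152 + 108) = sqrt(260) = 2*sqrt(65)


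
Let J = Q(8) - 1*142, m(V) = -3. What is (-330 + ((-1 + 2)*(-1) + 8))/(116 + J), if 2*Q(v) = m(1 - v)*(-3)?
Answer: 646/43 ≈ 15.023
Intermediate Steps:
Q(v) = 9/2 (Q(v) = (-3*(-3))/2 = (1/2)*9 = 9/2)
J = -275/2 (J = 9/2 - 1*142 = 9/2 - 142 = -275/2 ≈ -137.50)
(-330 + ((-1 + 2)*(-1) + 8))/(116 + J) = (-330 + ((-1 + 2)*(-1) + 8))/(116 - 275/2) = (-330 + (1*(-1) + 8))/(-43/2) = (-330 + (-1 + 8))*(-2/43) = (-330 + 7)*(-2/43) = -323*(-2/43) = 646/43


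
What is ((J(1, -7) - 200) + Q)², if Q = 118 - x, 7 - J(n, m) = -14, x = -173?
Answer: 12544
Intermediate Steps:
J(n, m) = 21 (J(n, m) = 7 - 1*(-14) = 7 + 14 = 21)
Q = 291 (Q = 118 - 1*(-173) = 118 + 173 = 291)
((J(1, -7) - 200) + Q)² = ((21 - 200) + 291)² = (-179 + 291)² = 112² = 12544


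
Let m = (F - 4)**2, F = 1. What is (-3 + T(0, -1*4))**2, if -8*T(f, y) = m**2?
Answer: 11025/64 ≈ 172.27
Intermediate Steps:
m = 9 (m = (1 - 4)**2 = (-3)**2 = 9)
T(f, y) = -81/8 (T(f, y) = -1/8*9**2 = -1/8*81 = -81/8)
(-3 + T(0, -1*4))**2 = (-3 - 81/8)**2 = (-105/8)**2 = 11025/64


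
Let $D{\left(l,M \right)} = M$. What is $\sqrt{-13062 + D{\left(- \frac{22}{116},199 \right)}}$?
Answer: $i \sqrt{12863} \approx 113.42 i$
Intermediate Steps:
$\sqrt{-13062 + D{\left(- \frac{22}{116},199 \right)}} = \sqrt{-13062 + 199} = \sqrt{-12863} = i \sqrt{12863}$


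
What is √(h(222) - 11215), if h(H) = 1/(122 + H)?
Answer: I*√331784474/172 ≈ 105.9*I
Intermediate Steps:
√(h(222) - 11215) = √(1/(122 + 222) - 11215) = √(1/344 - 11215) = √(-3857959/344) = I*√331784474/172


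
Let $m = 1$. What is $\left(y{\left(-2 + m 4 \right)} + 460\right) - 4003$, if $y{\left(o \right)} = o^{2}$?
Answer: $-3539$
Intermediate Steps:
$\left(y{\left(-2 + m 4 \right)} + 460\right) - 4003 = \left(\left(-2 + 1 \cdot 4\right)^{2} + 460\right) - 4003 = \left(\left(-2 + 4\right)^{2} + 460\right) - 4003 = \left(2^{2} + 460\right) - 4003 = \left(4 + 460\right) - 4003 = 464 - 4003 = -3539$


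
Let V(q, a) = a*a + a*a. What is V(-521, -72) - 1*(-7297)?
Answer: 17665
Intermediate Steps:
V(q, a) = 2*a² (V(q, a) = a² + a² = 2*a²)
V(-521, -72) - 1*(-7297) = 2*(-72)² - 1*(-7297) = 2*5184 + 7297 = 10368 + 7297 = 17665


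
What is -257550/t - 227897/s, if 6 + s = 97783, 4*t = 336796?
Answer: -44371165853/8232725623 ≈ -5.3896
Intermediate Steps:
t = 84199 (t = (¼)*336796 = 84199)
s = 97777 (s = -6 + 97783 = 97777)
-257550/t - 227897/s = -257550/84199 - 227897/97777 = -44371165853/8232725623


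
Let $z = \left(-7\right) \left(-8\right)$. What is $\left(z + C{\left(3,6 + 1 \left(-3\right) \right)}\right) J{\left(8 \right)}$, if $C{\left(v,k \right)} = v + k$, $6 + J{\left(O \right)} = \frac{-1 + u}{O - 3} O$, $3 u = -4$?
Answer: $- \frac{9052}{15} \approx -603.47$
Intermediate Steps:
$u = - \frac{4}{3}$ ($u = \frac{1}{3} \left(-4\right) = - \frac{4}{3} \approx -1.3333$)
$J{\left(O \right)} = -6 - \frac{7 O}{3 \left(-3 + O\right)}$ ($J{\left(O \right)} = -6 + \frac{-1 - \frac{4}{3}}{O - 3} O = -6 + - \frac{7}{3 \left(-3 + O\right)} O = -6 - \frac{7 O}{3 \left(-3 + O\right)}$)
$C{\left(v,k \right)} = k + v$
$z = 56$
$\left(z + C{\left(3,6 + 1 \left(-3\right) \right)}\right) J{\left(8 \right)} = \left(56 + \left(\left(6 + 1 \left(-3\right)\right) + 3\right)\right) \frac{54 - 200}{3 \left(-3 + 8\right)} = \left(56 + \left(\left(6 - 3\right) + 3\right)\right) \frac{54 - 200}{3 \cdot 5} = \left(56 + \left(3 + 3\right)\right) \frac{1}{3} \cdot \frac{1}{5} \left(-146\right) = \left(56 + 6\right) \left(- \frac{146}{15}\right) = 62 \left(- \frac{146}{15}\right) = - \frac{9052}{15}$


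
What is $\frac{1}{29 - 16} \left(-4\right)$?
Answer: $- \frac{4}{13} \approx -0.30769$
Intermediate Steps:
$\frac{1}{29 - 16} \left(-4\right) = \frac{1}{13} \left(-4\right) = - \frac{4}{13}$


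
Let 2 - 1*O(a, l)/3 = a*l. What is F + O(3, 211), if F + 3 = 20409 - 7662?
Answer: 10851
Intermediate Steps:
F = 12744 (F = -3 + (20409 - 7662) = -3 + 12747 = 12744)
O(a, l) = 6 - 3*a*l
F + O(3, 211) = 12744 + (6 - 3*3*211) = 12744 + (6 - 1899) = 12744 - 1893 = 10851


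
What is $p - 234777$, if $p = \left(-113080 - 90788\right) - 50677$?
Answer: $-489322$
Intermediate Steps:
$p = -254545$ ($p = -203868 - 50677 = -254545$)
$p - 234777 = -254545 - 234777 = -489322$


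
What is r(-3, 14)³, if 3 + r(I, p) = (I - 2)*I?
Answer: 1728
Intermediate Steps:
r(I, p) = -3 + I*(-2 + I) (r(I, p) = -3 + (I - 2)*I = -3 + (-2 + I)*I = -3 + I*(-2 + I))
r(-3, 14)³ = (-3 + (-3)² - 2*(-3))³ = (-3 + 9 + 6)³ = 12³ = 1728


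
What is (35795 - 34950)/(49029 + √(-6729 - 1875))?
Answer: 2761967/160256763 - 338*I*√239/160256763 ≈ 0.017235 - 3.2606e-5*I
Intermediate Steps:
(35795 - 34950)/(49029 + √(-6729 - 1875)) = 845/(49029 + √(-8604)) = 845/(49029 + 6*I*√239)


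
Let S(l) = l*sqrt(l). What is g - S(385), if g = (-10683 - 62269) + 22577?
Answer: -50375 - 385*sqrt(385) ≈ -57929.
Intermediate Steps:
S(l) = l**(3/2)
g = -50375 (g = -72952 + 22577 = -50375)
g - S(385) = -50375 - 385**(3/2) = -50375 - 385*sqrt(385)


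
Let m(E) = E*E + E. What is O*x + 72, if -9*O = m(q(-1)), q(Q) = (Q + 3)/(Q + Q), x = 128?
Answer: 72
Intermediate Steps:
q(Q) = (3 + Q)/(2*Q) (q(Q) = (3 + Q)/((2*Q)) = (3 + Q)*(1/(2*Q)) = (3 + Q)/(2*Q))
m(E) = E + E² (m(E) = E² + E = E + E²)
O = 0 (O = -(½)*(3 - 1)/(-1)*(1 + (½)*(3 - 1)/(-1))/9 = -(½)*(-1)*2*(1 + (½)*(-1)*2)/9 = -(-1)*(1 - 1)/9 = -(-1)*0/9 = -⅑*0 = 0)
O*x + 72 = 0*128 + 72 = 0 + 72 = 72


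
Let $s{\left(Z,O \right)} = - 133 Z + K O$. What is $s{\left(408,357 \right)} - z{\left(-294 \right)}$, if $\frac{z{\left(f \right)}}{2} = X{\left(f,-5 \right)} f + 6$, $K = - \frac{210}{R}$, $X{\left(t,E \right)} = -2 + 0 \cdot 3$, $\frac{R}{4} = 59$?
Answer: $- \frac{6580821}{118} \approx -55770.0$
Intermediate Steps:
$R = 236$ ($R = 4 \cdot 59 = 236$)
$X{\left(t,E \right)} = -2$ ($X{\left(t,E \right)} = -2 + 0 = -2$)
$K = - \frac{105}{118}$ ($K = - \frac{210}{236} = \left(-210\right) \frac{1}{236} = - \frac{105}{118} \approx -0.88983$)
$z{\left(f \right)} = 12 - 4 f$ ($z{\left(f \right)} = 2 \left(- 2 f + 6\right) = 2 \left(6 - 2 f\right) = 12 - 4 f$)
$s{\left(Z,O \right)} = - 133 Z - \frac{105 O}{118}$
$s{\left(408,357 \right)} - z{\left(-294 \right)} = \left(\left(-133\right) 408 - \frac{37485}{118}\right) - \left(12 - -1176\right) = \left(-54264 - \frac{37485}{118}\right) - \left(12 + 1176\right) = - \frac{6440637}{118} - 1188 = - \frac{6580821}{118}$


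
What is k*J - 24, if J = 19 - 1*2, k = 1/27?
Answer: -631/27 ≈ -23.370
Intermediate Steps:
k = 1/27 ≈ 0.037037
J = 17 (J = 19 - 2 = 17)
k*J - 24 = (1/27)*17 - 24 = 17/27 - 24 = -631/27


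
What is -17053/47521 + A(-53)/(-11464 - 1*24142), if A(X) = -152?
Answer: -15788577/44527177 ≈ -0.35458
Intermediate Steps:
-17053/47521 + A(-53)/(-11464 - 1*24142) = -17053/47521 - 152/(-11464 - 1*24142) = -17053*1/47521 - 152/(-11464 - 24142) = -17053/47521 - 152/(-35606) = -17053/47521 - 152*(-1/35606) = -17053/47521 + 4/937 = -15788577/44527177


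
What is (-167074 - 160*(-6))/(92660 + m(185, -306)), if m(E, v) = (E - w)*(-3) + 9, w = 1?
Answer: -166114/92117 ≈ -1.8033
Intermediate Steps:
m(E, v) = 12 - 3*E (m(E, v) = (E - 1*1)*(-3) + 9 = (E - 1)*(-3) + 9 = (-1 + E)*(-3) + 9 = (3 - 3*E) + 9 = 12 - 3*E)
(-167074 - 160*(-6))/(92660 + m(185, -306)) = (-167074 - 160*(-6))/(92660 + (12 - 3*185)) = (-167074 + 960)/(92660 + (12 - 555)) = -166114/(92660 - 543) = -166114/92117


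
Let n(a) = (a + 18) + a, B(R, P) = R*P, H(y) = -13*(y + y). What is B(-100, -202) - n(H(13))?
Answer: 20858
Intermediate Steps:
H(y) = -26*y
B(R, P) = P*R
n(a) = 18 + 2*a (n(a) = (18 + a) + a = 18 + 2*a)
B(-100, -202) - n(H(13)) = -202*(-100) - (18 + 2*(-26*13)) = 20200 - (18 + 2*(-338)) = 20200 - (18 - 676) = 20200 - 1*(-658) = 20200 + 658 = 20858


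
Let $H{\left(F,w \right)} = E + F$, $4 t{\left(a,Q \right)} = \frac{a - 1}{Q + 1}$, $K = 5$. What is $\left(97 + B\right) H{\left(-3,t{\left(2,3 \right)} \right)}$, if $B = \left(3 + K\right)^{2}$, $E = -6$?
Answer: $-1449$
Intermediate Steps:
$t{\left(a,Q \right)} = \frac{-1 + a}{4 \left(1 + Q\right)}$ ($t{\left(a,Q \right)} = \frac{\left(a - 1\right) \frac{1}{Q + 1}}{4} = \frac{\left(-1 + a\right) \frac{1}{1 + Q}}{4} = \frac{\frac{1}{1 + Q} \left(-1 + a\right)}{4} = \frac{-1 + a}{4 \left(1 + Q\right)}$)
$B = 64$ ($B = \left(3 + 5\right)^{2} = 8^{2} = 64$)
$H{\left(F,w \right)} = -6 + F$
$\left(97 + B\right) H{\left(-3,t{\left(2,3 \right)} \right)} = \left(97 + 64\right) \left(-6 - 3\right) = 161 \left(-9\right) = -1449$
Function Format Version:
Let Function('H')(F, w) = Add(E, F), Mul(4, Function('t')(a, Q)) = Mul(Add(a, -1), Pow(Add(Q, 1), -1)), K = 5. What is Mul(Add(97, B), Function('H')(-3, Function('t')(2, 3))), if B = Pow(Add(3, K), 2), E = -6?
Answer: -1449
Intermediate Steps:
Function('t')(a, Q) = Mul(Rational(1, 4), Pow(Add(1, Q), -1), Add(-1, a)) (Function('t')(a, Q) = Mul(Rational(1, 4), Mul(Add(a, -1), Pow(Add(Q, 1), -1))) = Mul(Rational(1, 4), Mul(Add(-1, a), Pow(Add(1, Q), -1))) = Mul(Rational(1, 4), Mul(Pow(Add(1, Q), -1), Add(-1, a))) = Mul(Rational(1, 4), Pow(Add(1, Q), -1), Add(-1, a)))
B = 64 (B = Pow(Add(3, 5), 2) = Pow(8, 2) = 64)
Function('H')(F, w) = Add(-6, F)
Mul(Add(97, B), Function('H')(-3, Function('t')(2, 3))) = Mul(Add(97, 64), Add(-6, -3)) = Mul(161, -9) = -1449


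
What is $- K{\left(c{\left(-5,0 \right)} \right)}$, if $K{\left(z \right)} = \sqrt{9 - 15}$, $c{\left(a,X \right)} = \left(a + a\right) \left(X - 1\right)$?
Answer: $- i \sqrt{6} \approx - 2.4495 i$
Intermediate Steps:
$c{\left(a,X \right)} = 2 a \left(-1 + X\right)$
$K{\left(z \right)} = i \sqrt{6}$ ($K{\left(z \right)} = \sqrt{-6} = i \sqrt{6}$)
$- K{\left(c{\left(-5,0 \right)} \right)} = - i \sqrt{6}$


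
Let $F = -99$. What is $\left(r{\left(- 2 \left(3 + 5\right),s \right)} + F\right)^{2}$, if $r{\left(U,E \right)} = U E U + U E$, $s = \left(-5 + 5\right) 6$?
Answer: $9801$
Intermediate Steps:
$s = 0$ ($s = 0 \cdot 6 = 0$)
$r{\left(U,E \right)} = E U + E U^{2}$ ($r{\left(U,E \right)} = E U U + E U = E U^{2} + E U = E U + E U^{2}$)
$\left(r{\left(- 2 \left(3 + 5\right),s \right)} + F\right)^{2} = \left(0 \left(- 2 \left(3 + 5\right)\right) \left(1 - 2 \left(3 + 5\right)\right) - 99\right)^{2} = \left(0 \left(\left(-2\right) 8\right) \left(1 - 16\right) - 99\right)^{2} = \left(0 \left(-16\right) \left(1 - 16\right) - 99\right)^{2} = \left(0 \left(-16\right) \left(-15\right) - 99\right)^{2} = \left(0 - 99\right)^{2} = \left(-99\right)^{2} = 9801$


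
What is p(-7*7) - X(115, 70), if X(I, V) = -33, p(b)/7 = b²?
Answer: 16840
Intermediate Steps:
p(b) = 7*b²
p(-7*7) - X(115, 70) = 7*(-7*7)² - 1*(-33) = 7*(-49)² + 33 = 7*2401 + 33 = 16807 + 33 = 16840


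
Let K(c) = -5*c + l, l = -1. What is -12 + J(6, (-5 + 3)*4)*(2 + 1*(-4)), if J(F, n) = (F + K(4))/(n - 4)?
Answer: -29/2 ≈ -14.500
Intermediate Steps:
K(c) = -1 - 5*c (K(c) = -5*c - 1 = -1 - 5*c)
J(F, n) = (-21 + F)/(-4 + n) (J(F, n) = (F + (-1 - 5*4))/(n - 4) = (F + (-1 - 20))/(-4 + n) = (F - 21)/(-4 + n) = (-21 + F)/(-4 + n))
-12 + J(6, (-5 + 3)*4)*(2 + 1*(-4)) = -12 + ((-21 + 6)/(-4 + (-5 + 3)*4))*(2 + 1*(-4)) = -12 + (-15/(-4 - 2*4))*(2 - 4) = -12 + (-15/(-4 - 8))*(-2) = -12 + (-15/(-12))*(-2) = -12 - 1/12*(-15)*(-2) = -12 + (5/4)*(-2) = -12 - 5/2 = -29/2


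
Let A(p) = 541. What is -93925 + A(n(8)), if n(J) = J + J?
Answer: -93384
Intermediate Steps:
n(J) = 2*J
-93925 + A(n(8)) = -93925 + 541 = -93384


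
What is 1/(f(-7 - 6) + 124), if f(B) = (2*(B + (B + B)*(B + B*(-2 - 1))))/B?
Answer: 1/230 ≈ 0.0043478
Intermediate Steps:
f(B) = (-8*B² + 2*B)/B (f(B) = (2*(B + (2*B)*(B + B*(-3))))/B = (2*(B + (2*B)*(B - 3*B)))/B = (2*(B + (2*B)*(-2*B)))/B = (2*(B - 4*B²))/B = (-8*B² + 2*B)/B)
1/(f(-7 - 6) + 124) = 1/((2 - 8*(-7 - 6)) + 124) = 1/((2 - 8*(-13)) + 124) = 1/((2 + 104) + 124) = 1/(106 + 124) = 1/230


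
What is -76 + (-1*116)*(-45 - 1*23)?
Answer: 7812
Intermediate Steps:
-76 + (-1*116)*(-45 - 1*23) = -76 - 116*(-45 - 23) = -76 - 116*(-68) = -76 + 7888 = 7812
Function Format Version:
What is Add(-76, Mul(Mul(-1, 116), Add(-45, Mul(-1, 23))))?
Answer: 7812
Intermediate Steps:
Add(-76, Mul(Mul(-1, 116), Add(-45, Mul(-1, 23)))) = Add(-76, Mul(-116, Add(-45, -23))) = Add(-76, Mul(-116, -68)) = Add(-76, 7888) = 7812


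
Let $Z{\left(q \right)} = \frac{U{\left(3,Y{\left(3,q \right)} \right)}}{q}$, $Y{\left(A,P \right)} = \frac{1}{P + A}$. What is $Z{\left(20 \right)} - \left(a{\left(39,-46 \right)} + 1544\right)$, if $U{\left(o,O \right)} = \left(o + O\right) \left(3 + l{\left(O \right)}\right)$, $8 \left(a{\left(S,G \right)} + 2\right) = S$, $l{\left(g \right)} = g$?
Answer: $- \frac{6544415}{4232} \approx -1546.4$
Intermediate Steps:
$Y{\left(A,P \right)} = \frac{1}{A + P}$
$a{\left(S,G \right)} = -2 + \frac{S}{8}$
$U{\left(o,O \right)} = \left(3 + O\right) \left(O + o\right)$ ($U{\left(o,O \right)} = \left(o + O\right) \left(3 + O\right) = \left(O + o\right) \left(3 + O\right) = \left(3 + O\right) \left(O + o\right)$)
$Z{\left(q \right)} = \frac{9 + \frac{1}{\left(3 + q\right)^{2}} + \frac{6}{3 + q}}{q}$ ($Z{\left(q \right)} = \frac{\left(\frac{1}{3 + q}\right)^{2} + \frac{3}{3 + q} + 3 \cdot 3 + \frac{1}{3 + q} 3}{q} = \frac{\frac{1}{\left(3 + q\right)^{2}} + \frac{3}{3 + q} + 9 + \frac{3}{3 + q}}{q} = \frac{9 + \frac{1}{\left(3 + q\right)^{2}} + \frac{6}{3 + q}}{q}$)
$Z{\left(20 \right)} - \left(a{\left(39,-46 \right)} + 1544\right) = \frac{100 + 9 \cdot 20^{2} + 60 \cdot 20}{20 \left(9 + 20^{2} + 6 \cdot 20\right)} - \left(\left(-2 + \frac{1}{8} \cdot 39\right) + 1544\right) = \frac{100 + 9 \cdot 400 + 1200}{20 \left(9 + 400 + 120\right)} - \left(\left(-2 + \frac{39}{8}\right) + 1544\right) = \frac{100 + 3600 + 1200}{20 \cdot 529} - \left(\frac{23}{8} + 1544\right) = \frac{1}{20} \cdot \frac{1}{529} \cdot 4900 - \frac{12375}{8} = \frac{245}{529} - \frac{12375}{8} = - \frac{6544415}{4232}$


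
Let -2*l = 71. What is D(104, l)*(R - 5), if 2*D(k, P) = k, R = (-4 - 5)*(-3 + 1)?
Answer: 676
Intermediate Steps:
l = -71/2 (l = -½*71 = -71/2 ≈ -35.500)
R = 18 (R = -9*(-2) = 18)
D(k, P) = k/2
D(104, l)*(R - 5) = ((½)*104)*(18 - 5) = 52*13 = 676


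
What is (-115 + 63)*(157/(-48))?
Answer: 2041/12 ≈ 170.08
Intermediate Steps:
(-115 + 63)*(157/(-48)) = -8164*(-1)/48 = -52*(-157/48) = 2041/12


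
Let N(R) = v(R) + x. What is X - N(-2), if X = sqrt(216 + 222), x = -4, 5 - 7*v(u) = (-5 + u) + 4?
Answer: 20/7 + sqrt(438) ≈ 23.786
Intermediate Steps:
v(u) = 6/7 - u/7 (v(u) = 5/7 - ((-5 + u) + 4)/7 = 5/7 - (-1 + u)/7 = 5/7 + (1/7 - u/7) = 6/7 - u/7)
N(R) = -22/7 - R/7 (N(R) = (6/7 - R/7) - 4 = -22/7 - R/7)
X = sqrt(438) ≈ 20.928
X - N(-2) = sqrt(438) - (-22/7 - 1/7*(-2)) = sqrt(438) - (-22/7 + 2/7) = sqrt(438) - 1*(-20/7) = sqrt(438) + 20/7 = 20/7 + sqrt(438)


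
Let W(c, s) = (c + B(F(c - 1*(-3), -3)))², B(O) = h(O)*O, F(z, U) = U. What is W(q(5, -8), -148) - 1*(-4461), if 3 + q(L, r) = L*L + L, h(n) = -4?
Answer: 5982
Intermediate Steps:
q(L, r) = -3 + L + L² (q(L, r) = -3 + (L*L + L) = -3 + (L² + L) = -3 + (L + L²) = -3 + L + L²)
B(O) = -4*O
W(c, s) = (12 + c)² (W(c, s) = (c - 4*(-3))² = (c + 12)² = (12 + c)²)
W(q(5, -8), -148) - 1*(-4461) = (12 + (-3 + 5 + 5²))² - 1*(-4461) = (12 + (-3 + 5 + 25))² + 4461 = (12 + 27)² + 4461 = 39² + 4461 = 1521 + 4461 = 5982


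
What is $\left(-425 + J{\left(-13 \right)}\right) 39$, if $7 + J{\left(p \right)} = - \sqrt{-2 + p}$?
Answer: $-16848 - 39 i \sqrt{15} \approx -16848.0 - 151.05 i$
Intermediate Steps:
$J{\left(p \right)} = -7 - \sqrt{-2 + p}$
$\left(-425 + J{\left(-13 \right)}\right) 39 = \left(-425 - \left(7 + \sqrt{-2 - 13}\right)\right) 39 = \left(-425 - \left(7 + \sqrt{-15}\right)\right) 39 = \left(-425 - \left(7 + i \sqrt{15}\right)\right) 39 = \left(-432 - i \sqrt{15}\right) 39 = -16848 - 39 i \sqrt{15}$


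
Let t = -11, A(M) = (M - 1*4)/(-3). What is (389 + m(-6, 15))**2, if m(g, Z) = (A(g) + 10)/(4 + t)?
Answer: 66080641/441 ≈ 1.4984e+5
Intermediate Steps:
A(M) = 4/3 - M/3 (A(M) = (M - 4)*(-1/3) = (-4 + M)*(-1/3) = 4/3 - M/3)
m(g, Z) = -34/21 + g/21 (m(g, Z) = ((4/3 - g/3) + 10)/(4 - 11) = (34/3 - g/3)/(-7) = (34/3 - g/3)*(-1/7) = -34/21 + g/21)
(389 + m(-6, 15))**2 = (389 + (-34/21 + (1/21)*(-6)))**2 = (389 + (-34/21 - 2/7))**2 = (389 - 40/21)**2 = (8129/21)**2 = 66080641/441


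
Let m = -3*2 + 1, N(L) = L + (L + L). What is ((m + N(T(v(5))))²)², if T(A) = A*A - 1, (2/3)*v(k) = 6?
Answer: 3049800625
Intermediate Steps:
v(k) = 9 (v(k) = (3/2)*6 = 9)
T(A) = -1 + A² (T(A) = A² - 1 = -1 + A²)
N(L) = 3*L (N(L) = L + 2*L = 3*L)
m = -5 (m = -6 + 1 = -5)
((m + N(T(v(5))))²)² = ((-5 + 3*(-1 + 9²))²)² = ((-5 + 3*(-1 + 81))²)² = ((-5 + 3*80)²)² = ((-5 + 240)²)² = (235²)² = 55225² = 3049800625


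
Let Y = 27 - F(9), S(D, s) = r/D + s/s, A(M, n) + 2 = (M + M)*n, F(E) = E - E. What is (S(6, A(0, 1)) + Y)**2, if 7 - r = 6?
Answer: 28561/36 ≈ 793.36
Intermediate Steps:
r = 1 (r = 7 - 1*6 = 7 - 6 = 1)
F(E) = 0
A(M, n) = -2 + 2*M*n (A(M, n) = -2 + (M + M)*n = -2 + (2*M)*n = -2 + 2*M*n)
S(D, s) = 1 + 1/D (S(D, s) = 1/D + s/s = 1/D + 1 = 1 + 1/D)
Y = 27 (Y = 27 - 1*0 = 27 + 0 = 27)
(S(6, A(0, 1)) + Y)**2 = ((1 + 6)/6 + 27)**2 = ((1/6)*7 + 27)**2 = (7/6 + 27)**2 = (169/6)**2 = 28561/36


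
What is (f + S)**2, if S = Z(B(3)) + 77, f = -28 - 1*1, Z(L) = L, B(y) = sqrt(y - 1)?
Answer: (48 + sqrt(2))**2 ≈ 2441.8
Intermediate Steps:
B(y) = sqrt(-1 + y)
f = -29 (f = -28 - 1 = -29)
S = 77 + sqrt(2) (S = sqrt(-1 + 3) + 77 = sqrt(2) + 77 = 77 + sqrt(2) ≈ 78.414)
(f + S)**2 = (-29 + (77 + sqrt(2)))**2 = (48 + sqrt(2))**2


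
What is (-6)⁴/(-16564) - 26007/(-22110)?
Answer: 33510449/30519170 ≈ 1.0980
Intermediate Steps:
(-6)⁴/(-16564) - 26007/(-22110) = 1296*(-1/16564) - 26007*(-1/22110) = -324/4141 + 8669/7370 = 33510449/30519170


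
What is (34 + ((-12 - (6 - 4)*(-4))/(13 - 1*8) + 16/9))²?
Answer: 2477476/2025 ≈ 1223.4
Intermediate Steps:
(34 + ((-12 - (6 - 4)*(-4))/(13 - 1*8) + 16/9))² = (34 + ((-12 - 2*(-4))/(13 - 8) + 16*(⅑)))² = (34 + ((-12 - 1*(-8))/5 + 16/9))² = (34 + ((-12 + 8)*(⅕) + 16/9))² = (34 + (-4*⅕ + 16/9))² = (34 + (-⅘ + 16/9))² = (34 + 44/45)² = (1574/45)² = 2477476/2025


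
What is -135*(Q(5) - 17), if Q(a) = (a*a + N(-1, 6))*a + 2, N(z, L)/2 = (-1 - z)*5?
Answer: -14850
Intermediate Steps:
N(z, L) = -10 - 10*z (N(z, L) = 2*((-1 - z)*5) = 2*(-5 - 5*z) = -10 - 10*z)
Q(a) = 2 + a**3 (Q(a) = (a*a + (-10 - 10*(-1)))*a + 2 = (a**2 + (-10 + 10))*a + 2 = (a**2 + 0)*a + 2 = a**2*a + 2 = a**3 + 2 = 2 + a**3)
-135*(Q(5) - 17) = -135*((2 + 5**3) - 17) = -135*((2 + 125) - 17) = -135*(127 - 17) = -135*110 = -14850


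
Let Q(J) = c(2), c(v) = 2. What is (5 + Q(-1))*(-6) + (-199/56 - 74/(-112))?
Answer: -1257/28 ≈ -44.893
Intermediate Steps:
Q(J) = 2
(5 + Q(-1))*(-6) + (-199/56 - 74/(-112)) = (5 + 2)*(-6) + (-199/56 - 74/(-112)) = 7*(-6) + (-199*1/56 - 74*(-1/112)) = -42 + (-199/56 + 37/56) = -42 - 81/28 = -1257/28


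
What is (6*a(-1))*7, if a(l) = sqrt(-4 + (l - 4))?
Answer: 126*I ≈ 126.0*I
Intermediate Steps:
a(l) = sqrt(-8 + l) (a(l) = sqrt(-4 + (-4 + l)) = sqrt(-8 + l))
(6*a(-1))*7 = (6*sqrt(-8 - 1))*7 = (6*sqrt(-9))*7 = (6*(3*I))*7 = (18*I)*7 = 126*I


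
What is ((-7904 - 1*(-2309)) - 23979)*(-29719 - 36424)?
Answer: 1956113082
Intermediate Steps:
((-7904 - 1*(-2309)) - 23979)*(-29719 - 36424) = ((-7904 + 2309) - 23979)*(-66143) = (-5595 - 23979)*(-66143) = -29574*(-66143) = 1956113082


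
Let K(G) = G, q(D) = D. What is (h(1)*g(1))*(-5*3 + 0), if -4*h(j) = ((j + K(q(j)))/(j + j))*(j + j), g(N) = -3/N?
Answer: -45/2 ≈ -22.500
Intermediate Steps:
h(j) = -j/2 (h(j) = -(j + j)/(j + j)*(j + j)/4 = -(2*j)/((2*j))*2*j/4 = -(2*j)*(1/(2*j))*2*j/4 = -2*j/4 = -j/2)
(h(1)*g(1))*(-5*3 + 0) = ((-½*1)*(-3/1))*(-5*3 + 0) = (-(-3)/2)*(-15 + 0) = -½*(-3)*(-15) = (3/2)*(-15) = -45/2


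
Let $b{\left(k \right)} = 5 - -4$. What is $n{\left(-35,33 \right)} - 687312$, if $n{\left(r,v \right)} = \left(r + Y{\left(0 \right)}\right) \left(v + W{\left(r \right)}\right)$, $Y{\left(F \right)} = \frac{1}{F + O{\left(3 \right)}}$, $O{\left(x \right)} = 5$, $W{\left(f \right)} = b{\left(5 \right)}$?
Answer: $- \frac{3443868}{5} \approx -6.8877 \cdot 10^{5}$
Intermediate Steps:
$b{\left(k \right)} = 9$ ($b{\left(k \right)} = 5 + 4 = 9$)
$W{\left(f \right)} = 9$
$Y{\left(F \right)} = \frac{1}{5 + F}$ ($Y{\left(F \right)} = \frac{1}{F + 5} = \frac{1}{5 + F}$)
$n{\left(r,v \right)} = \left(9 + v\right) \left(\frac{1}{5} + r\right)$ ($n{\left(r,v \right)} = \left(r + \frac{1}{5 + 0}\right) \left(v + 9\right) = \left(r + \frac{1}{5}\right) \left(9 + v\right) = \left(\frac{1}{5} + r\right) \left(9 + v\right) = \left(9 + v\right) \left(\frac{1}{5} + r\right)$)
$n{\left(-35,33 \right)} - 687312 = \left(\frac{9}{5} + 9 \left(-35\right) + \frac{1}{5} \cdot 33 - 1155\right) - 687312 = \left(\frac{9}{5} - 315 + \frac{33}{5} - 1155\right) - 687312 = - \frac{7308}{5} - 687312 = - \frac{3443868}{5}$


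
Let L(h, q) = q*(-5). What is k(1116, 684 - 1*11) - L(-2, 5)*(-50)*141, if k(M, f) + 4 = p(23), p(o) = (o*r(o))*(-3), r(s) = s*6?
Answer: -185776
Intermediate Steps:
r(s) = 6*s
p(o) = -18*o² (p(o) = (o*(6*o))*(-3) = (6*o²)*(-3) = -18*o²)
L(h, q) = -5*q
k(M, f) = -9526 (k(M, f) = -4 - 18*23² = -4 - 18*529 = -4 - 9522 = -9526)
k(1116, 684 - 1*11) - L(-2, 5)*(-50)*141 = -9526 - -5*5*(-50)*141 = -9526 - (-25*(-50))*141 = -9526 - 1250*141 = -9526 - 1*176250 = -9526 - 176250 = -185776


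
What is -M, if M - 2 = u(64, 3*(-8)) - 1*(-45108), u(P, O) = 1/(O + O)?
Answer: -2165279/48 ≈ -45110.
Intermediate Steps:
u(P, O) = 1/(2*O)
M = 2165279/48 (M = 2 + (1/(2*((3*(-8)))) - 1*(-45108)) = 2 + ((½)/(-24) + 45108) = 2 + ((½)*(-1/24) + 45108) = 2 + (-1/48 + 45108) = 2 + 2165183/48 = 2165279/48 ≈ 45110.)
-M = -1*2165279/48 = -2165279/48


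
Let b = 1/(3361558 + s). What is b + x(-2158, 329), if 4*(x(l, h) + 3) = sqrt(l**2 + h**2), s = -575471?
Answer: -8358260/2786087 + sqrt(4765205)/4 ≈ 542.73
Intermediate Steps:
b = 1/2786087 (b = 1/(3361558 - 575471) = 1/2786087 ≈ 3.5893e-7)
x(l, h) = -3 + sqrt(h**2 + l**2)/4 (x(l, h) = -3 + sqrt(l**2 + h**2)/4 = -3 + sqrt(h**2 + l**2)/4)
b + x(-2158, 329) = 1/2786087 + (-3 + sqrt(329**2 + (-2158)**2)/4) = 1/2786087 + (-3 + sqrt(108241 + 4656964)/4) = 1/2786087 + (-3 + sqrt(4765205)/4) = -8358260/2786087 + sqrt(4765205)/4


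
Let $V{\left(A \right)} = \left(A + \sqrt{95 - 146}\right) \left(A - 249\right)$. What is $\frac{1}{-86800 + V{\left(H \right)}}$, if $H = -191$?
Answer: $\frac{i}{40 \left(- 69 i + 11 \sqrt{51}\right)} \approx -0.00015779 + 0.00017965 i$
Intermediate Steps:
$V{\left(A \right)} = \left(-249 + A\right) \left(A + i \sqrt{51}\right)$ ($V{\left(A \right)} = \left(A + \sqrt{-51}\right) \left(-249 + A\right) = \left(A + i \sqrt{51}\right) \left(-249 + A\right) = \left(-249 + A\right) \left(A + i \sqrt{51}\right)$)
$\frac{1}{-86800 + V{\left(H \right)}} = \frac{1}{-86800 + \left(\left(-191\right)^{2} - -47559 - 249 i \sqrt{51} + i \left(-191\right) \sqrt{51}\right)} = \frac{1}{-86800 + \left(36481 + 47559 - 249 i \sqrt{51} - 191 i \sqrt{51}\right)} = \frac{1}{-86800 + \left(84040 - 440 i \sqrt{51}\right)} = \frac{1}{-2760 - 440 i \sqrt{51}}$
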